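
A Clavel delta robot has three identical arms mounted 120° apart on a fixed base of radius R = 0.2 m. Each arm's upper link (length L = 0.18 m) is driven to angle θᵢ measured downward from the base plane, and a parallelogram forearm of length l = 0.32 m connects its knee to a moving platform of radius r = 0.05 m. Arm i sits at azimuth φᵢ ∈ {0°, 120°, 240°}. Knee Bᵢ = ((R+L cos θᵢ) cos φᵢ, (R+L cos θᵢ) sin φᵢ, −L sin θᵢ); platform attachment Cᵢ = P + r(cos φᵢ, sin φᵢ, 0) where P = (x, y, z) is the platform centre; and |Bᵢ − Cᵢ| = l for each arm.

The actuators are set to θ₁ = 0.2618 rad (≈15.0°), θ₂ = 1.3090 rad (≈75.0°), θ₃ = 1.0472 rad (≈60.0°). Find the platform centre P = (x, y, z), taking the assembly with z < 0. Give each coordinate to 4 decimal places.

S1 = (0.3239·cos0.0°, 0.3239·sin0.0°, -0.0466) = (0.3239, 0.0000, -0.0466)
arm 2 at φ=120.0°: e+L cos θ2 = 0.1966;  S2 = (-0.0983, 0.1702, -0.1739)
arm 3 at φ=240.0°: e+L cos θ3 = 0.2400;  S3 = (-0.1200, -0.2078, -0.1559)
|S₂|²−|S₁|² = -0.0382;  |S₃|²−|S₁|² = -0.0252
plane₁₂: -0.8443x+0.3405y+-0.2546z = -0.0382
Cramer: x(z) = 0.0374-0.2759z;  y(z) = -0.0194+0.0634z
quadratic in z: (1.0802)z²+(0.2488)z+(-0.0178)=0, √Δ=0.3726 → z ∈ {-0.2876, 0.0573}; z = -0.2876 (taking z<0)
x = 0.1168, y = -0.0376

(0.1168, -0.0376, -0.2876)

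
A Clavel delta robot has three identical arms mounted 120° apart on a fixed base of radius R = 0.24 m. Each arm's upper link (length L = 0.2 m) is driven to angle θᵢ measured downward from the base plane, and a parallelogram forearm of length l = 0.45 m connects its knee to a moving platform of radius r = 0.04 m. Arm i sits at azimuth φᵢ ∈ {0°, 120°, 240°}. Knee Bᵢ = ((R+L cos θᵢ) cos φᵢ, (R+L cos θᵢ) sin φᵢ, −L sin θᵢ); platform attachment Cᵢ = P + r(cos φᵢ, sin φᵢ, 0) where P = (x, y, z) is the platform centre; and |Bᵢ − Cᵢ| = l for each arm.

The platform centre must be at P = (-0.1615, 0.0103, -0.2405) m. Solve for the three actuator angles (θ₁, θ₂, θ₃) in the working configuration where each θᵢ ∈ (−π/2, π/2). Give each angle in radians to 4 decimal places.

rotate P by −φ1: (-0.1615, 0.0103, -0.2405)
  e−x'=0.3615;  (l²−L²−(e−x')²−y'²−z²)/2L = -0.0653
  θ1 = atan2(B,A) + arccos(C/0.4342) = 1.1348
φ2=120.0° → target in arm frame (0.0897, 0.1347)
  A=0.1103, B=-0.2405, C=(l²−L²−A²−y'²−z²)/(2L)=0.1858
  θ2 = atan2(B,A) + arccos(C/0.2646) = -0.3486
arm 3 (φ=240.0°): x'=0.0718, y'=-0.1450
  e−x'=0.1282;  (l²−L²−(e−x')²−y'²−z²)/2L = 0.1680
  γ=atan2(-0.2405,0.1282)=-1.0812;  ψ=arccos(0.6165)=0.9065;  θ3=γ+ψ≈-0.1746

θ₁ = 1.1348, θ₂ = -0.3486, θ₃ = -0.1746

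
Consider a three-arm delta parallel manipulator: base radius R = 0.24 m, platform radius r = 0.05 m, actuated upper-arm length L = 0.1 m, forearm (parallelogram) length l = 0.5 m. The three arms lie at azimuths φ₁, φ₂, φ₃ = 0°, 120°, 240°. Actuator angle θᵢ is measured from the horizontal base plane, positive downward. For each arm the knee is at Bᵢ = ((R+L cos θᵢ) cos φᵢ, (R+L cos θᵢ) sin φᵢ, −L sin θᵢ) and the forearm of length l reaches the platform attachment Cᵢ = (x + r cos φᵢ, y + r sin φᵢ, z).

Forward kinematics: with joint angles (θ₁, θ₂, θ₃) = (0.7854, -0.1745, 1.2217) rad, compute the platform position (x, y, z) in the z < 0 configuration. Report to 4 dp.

φ1=0.0°: virtual centre (0.2607, 0.0000, -0.0707), radius l
φ2=120.0°: virtual centre (-0.1442, 0.2498, 0.0174), radius l
arm 3 at φ=240.0°: ρ3 = 0.2242;  S3 = (-0.1121, -0.1942, -0.0940)
eliminate P² terms by subtracting sphere 1 from 2 and 3
linear system: -0.8099x+0.4997y = 0.0106−0.1761z; -0.7456x+-0.3883y = -0.0139−-0.0465z
det = 0.6871;  x = 0.0041+0.0657z,  y = 0.0278+-0.2460z
into |P−S₁|² = l²: 1.0648z² + 0.0940z + -0.1784 = 0;  Δ = 0.7687;  z = -0.4558 or 0.3675 → z<0 root = -0.4558
x = -0.0258, y = 0.1399

(-0.0258, 0.1399, -0.4558)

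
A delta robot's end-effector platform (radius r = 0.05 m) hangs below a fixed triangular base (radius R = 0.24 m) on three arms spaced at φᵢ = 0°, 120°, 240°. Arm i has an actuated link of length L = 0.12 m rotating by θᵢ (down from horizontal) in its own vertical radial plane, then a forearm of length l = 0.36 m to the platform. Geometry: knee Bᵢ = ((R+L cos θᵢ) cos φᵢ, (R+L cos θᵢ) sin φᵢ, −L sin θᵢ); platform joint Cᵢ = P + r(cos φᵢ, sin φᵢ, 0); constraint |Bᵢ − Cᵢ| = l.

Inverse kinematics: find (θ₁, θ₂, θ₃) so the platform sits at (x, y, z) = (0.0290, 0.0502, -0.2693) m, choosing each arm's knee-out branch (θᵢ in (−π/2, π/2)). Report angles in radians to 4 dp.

arm 1 (φ=0.0°): x'=0.0290, y'=0.0502
  e−x'=0.1610;  (l²−L²−(e−x')²−y'²−z²)/2L = 0.0593
  γ=atan2(-0.2693,0.1610)=-1.0320;  ψ=arccos(0.1891)=1.3806;  θ1=γ+ψ≈0.3486
φ2=120.0° → target in arm frame (0.0290, -0.0502)
  A cos θ + B sin θ = C:  0.1610·cos θ + -0.2693·sin θ = 0.0593
  θ2 = atan2(B,A) + arccos(C/0.3138) = 0.3488
φ3=240.0° → target in arm frame (-0.0580, 0.0000)
  A cos θ + B sin θ = C:  0.2480·cos θ + -0.2693·sin θ = -0.0784
  γ=atan2(-0.2693,0.2480)=-0.8266;  ψ=arccos(-0.2141)=1.7866;  θ3=γ+ψ≈0.9600

θ₁ = 0.3486, θ₂ = 0.3488, θ₃ = 0.9600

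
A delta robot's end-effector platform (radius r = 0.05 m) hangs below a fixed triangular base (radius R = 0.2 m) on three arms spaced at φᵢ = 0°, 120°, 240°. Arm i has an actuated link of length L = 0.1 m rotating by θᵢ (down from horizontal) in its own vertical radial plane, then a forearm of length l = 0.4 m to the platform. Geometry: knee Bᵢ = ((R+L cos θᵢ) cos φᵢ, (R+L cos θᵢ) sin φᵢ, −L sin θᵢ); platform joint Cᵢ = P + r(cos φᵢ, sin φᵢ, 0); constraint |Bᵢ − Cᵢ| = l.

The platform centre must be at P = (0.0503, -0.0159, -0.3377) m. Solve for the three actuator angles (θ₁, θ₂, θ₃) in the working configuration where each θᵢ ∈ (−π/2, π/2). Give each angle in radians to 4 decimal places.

θ₁ = -0.0875, θ₂ = 0.5230, θ₃ = 0.3486

arm 1 (φ=0.0°): x'=0.0503, y'=-0.0159
  e−x'=0.0997;  (l²−L²−(e−x')²−y'²−z²)/2L = 0.1288
  √(A²+B²)=0.3521;  θ1 = -1.2837+1.1962 ≈ -0.0875
rotate P by −φ2: (-0.0389, -0.0356, -0.3377)
  A=0.1889, B=-0.3377, C=(l²−L²−A²−y'²−z²)/(2L)=-0.0050
  γ=atan2(-0.3377,0.1889)=-1.0607;  ψ=arccos(-0.0129)=1.5837;  θ2=γ+ψ≈0.5230
arm 3 (φ=240.0°): x'=-0.0114, y'=0.0515
  A=0.1614, B=-0.3377, C=(l²−L²−A²−y'²−z²)/(2L)=0.0363
  √(A²+B²)=0.3743;  θ3 = -1.1250+1.4736 ≈ 0.3486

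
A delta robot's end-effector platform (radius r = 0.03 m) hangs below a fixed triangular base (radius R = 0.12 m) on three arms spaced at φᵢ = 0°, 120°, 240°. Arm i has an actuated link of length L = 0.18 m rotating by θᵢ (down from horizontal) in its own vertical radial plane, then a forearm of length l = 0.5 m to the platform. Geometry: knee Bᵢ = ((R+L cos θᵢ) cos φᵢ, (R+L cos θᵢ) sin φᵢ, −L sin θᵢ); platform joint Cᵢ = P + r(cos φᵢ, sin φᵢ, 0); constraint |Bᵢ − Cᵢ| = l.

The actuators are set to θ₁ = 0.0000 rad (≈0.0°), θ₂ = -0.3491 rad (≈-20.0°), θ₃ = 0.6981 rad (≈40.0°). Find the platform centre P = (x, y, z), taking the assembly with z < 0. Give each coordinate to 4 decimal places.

(0.0403, 0.1790, -0.4065)

arm 1 at φ=0.0°: ρ1 = 0.2700;  S1 = (0.2700, 0.0000, 0.0000)
S2 = (0.2591·cos120.0°, 0.2591·sin120.0°, 0.0616) = (-0.1296, 0.2244, 0.0616)
S3 = (0.2279·cos240.0°, 0.2279·sin240.0°, -0.1157) = (-0.1139, -0.1974, -0.1157)
|S₂|²−|S₁|² = -0.0020;  |S₃|²−|S₁|² = -0.0076
[-0.7991 0.4488 0.1231]·P = -0.0020;  [-0.7679 -0.3947 -0.2314]·P = -0.0076
Cramer: x(z) = 0.0063-0.0837z;  y(z) = 0.0069-0.4234z
sphere 1 gives Az²+Bz+C=0 with A=1.1863, B=0.0383, C=-0.1804;  B²−4AC=0.8576;  roots -0.4065, 0.3742;  negative root z = -0.4065
x = 0.0403, y = 0.1790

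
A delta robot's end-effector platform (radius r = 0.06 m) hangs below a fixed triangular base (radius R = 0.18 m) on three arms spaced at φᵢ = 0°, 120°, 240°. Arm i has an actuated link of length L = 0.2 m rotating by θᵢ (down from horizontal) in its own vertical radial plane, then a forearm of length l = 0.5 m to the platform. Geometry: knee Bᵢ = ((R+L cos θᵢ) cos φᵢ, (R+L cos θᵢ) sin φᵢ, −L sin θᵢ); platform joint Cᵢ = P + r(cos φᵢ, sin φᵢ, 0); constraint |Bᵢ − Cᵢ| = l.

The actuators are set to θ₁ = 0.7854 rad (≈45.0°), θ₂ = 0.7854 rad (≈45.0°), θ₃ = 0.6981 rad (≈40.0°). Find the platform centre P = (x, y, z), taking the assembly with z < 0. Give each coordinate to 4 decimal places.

(-0.0107, -0.0185, -0.5605)

arm 1 at φ=0.0°: (R−r)+L cos θ1 = 0.2614;  S1 = (0.2614, 0.0000, -0.1414)
arm 2 at φ=120.0°: (R−r)+L cos θ2 = 0.2614;  S2 = (-0.1307, 0.2264, -0.1414)
S3 = (0.2732·cos240.0°, 0.2732·sin240.0°, -0.1286) = (-0.1366, -0.2366, -0.1286)
subtract pairs → two planes through P
[-0.7843 0.4528 0.0000]·P = 0.0000;  [-0.7961 -0.4732 0.0257]·P = 0.0028
det = 0.7316;  x = -0.0018+0.0159z,  y = -0.0030+0.0276z
quadratic in z: (1.0010)z²+(0.2743)z+(-0.1607)=0, √Δ=0.8478 → z ∈ {-0.5605, 0.2865}; z = -0.5605 (taking z<0)
x = -0.0107, y = -0.0185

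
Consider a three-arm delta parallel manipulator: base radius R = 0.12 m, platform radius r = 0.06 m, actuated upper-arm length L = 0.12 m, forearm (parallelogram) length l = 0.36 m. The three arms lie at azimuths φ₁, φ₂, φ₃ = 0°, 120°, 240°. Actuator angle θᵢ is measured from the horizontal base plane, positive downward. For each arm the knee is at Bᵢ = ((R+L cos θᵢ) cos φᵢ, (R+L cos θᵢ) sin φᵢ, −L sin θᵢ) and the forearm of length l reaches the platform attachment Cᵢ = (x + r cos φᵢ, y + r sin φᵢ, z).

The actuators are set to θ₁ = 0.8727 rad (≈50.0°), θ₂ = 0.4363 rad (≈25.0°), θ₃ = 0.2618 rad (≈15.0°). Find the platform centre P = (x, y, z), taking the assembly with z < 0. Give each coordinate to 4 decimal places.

(-0.0931, -0.0245, -0.3676)

S1 = (0.1371·cos0.0°, 0.1371·sin0.0°, -0.0919) = (0.1371, 0.0000, -0.0919)
S2 = (0.1688·cos120.0°, 0.1688·sin120.0°, -0.0507) = (-0.0844, 0.1461, -0.0507)
arm 3 at φ=240.0°: (R−r)+L cos θ3 = 0.1759;  S3 = (-0.0880, -0.1523, -0.0311)
subtract pairs → two planes through P
[-0.4430 0.2923 0.0824]·P = 0.0038;  [-0.4502 -0.3047 0.1217]·P = 0.0047
det = 0.2666;  x = -0.0094+0.2277z,  y = -0.0013+0.0631z
into |P−S₁|² = l²: 1.0558z² + 0.1169z + -0.0997 = 0;  Δ = 0.4346;  z = -0.3676 or 0.2568 → z<0 root = -0.3676
x = -0.0931, y = -0.0245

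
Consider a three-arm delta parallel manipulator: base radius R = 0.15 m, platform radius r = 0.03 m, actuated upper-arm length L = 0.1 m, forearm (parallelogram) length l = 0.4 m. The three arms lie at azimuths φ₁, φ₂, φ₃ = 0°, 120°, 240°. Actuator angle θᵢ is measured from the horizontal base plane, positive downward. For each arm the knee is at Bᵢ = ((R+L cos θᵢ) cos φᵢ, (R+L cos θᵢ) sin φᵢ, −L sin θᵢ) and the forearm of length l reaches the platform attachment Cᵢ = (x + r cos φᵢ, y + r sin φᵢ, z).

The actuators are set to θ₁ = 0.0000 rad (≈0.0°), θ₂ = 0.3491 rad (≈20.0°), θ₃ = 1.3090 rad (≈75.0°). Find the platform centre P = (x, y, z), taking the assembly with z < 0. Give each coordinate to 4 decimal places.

(0.1033, 0.1108, -0.3662)

φ1=0.0°: virtual centre (0.2200, 0.0000, 0.0000), radius l
φ2=120.0°: virtual centre (-0.1070, 0.1853, -0.0342), radius l
φ3=240.0°: virtual centre (-0.0729, -0.1263, -0.0966), radius l
eliminate P² terms by subtracting sphere 1 from 2 and 3
[-0.6540 0.3706 -0.0684]·P = -0.0014;  [-0.5859 -0.2527 -0.1932]·P = -0.0178
Cramer: x(z) = 0.0182-0.2324z;  y(z) = 0.0282-0.2256z
sphere 1 gives Az²+Bz+C=0 with A=1.1049, B=0.0811, C=-0.1185;  B²−4AC=0.5302;  roots -0.3662, 0.2928;  negative root z = -0.3662
x = 0.1033, y = 0.1108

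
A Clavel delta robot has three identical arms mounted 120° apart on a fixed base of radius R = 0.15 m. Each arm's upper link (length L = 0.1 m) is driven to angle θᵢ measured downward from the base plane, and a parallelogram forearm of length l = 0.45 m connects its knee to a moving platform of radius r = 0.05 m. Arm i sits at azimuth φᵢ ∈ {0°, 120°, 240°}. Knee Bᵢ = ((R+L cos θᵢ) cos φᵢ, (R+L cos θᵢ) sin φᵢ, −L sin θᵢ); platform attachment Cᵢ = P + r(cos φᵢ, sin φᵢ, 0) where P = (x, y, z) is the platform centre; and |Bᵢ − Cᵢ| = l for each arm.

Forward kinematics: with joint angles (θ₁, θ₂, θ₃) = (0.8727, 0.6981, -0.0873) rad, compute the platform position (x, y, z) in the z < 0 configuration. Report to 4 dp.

(-0.0876, -0.1015, -0.4354)

φ1=0.0°: virtual centre (0.1643, 0.0000, -0.0766), radius l
φ2=120.0°: virtual centre (-0.0883, 0.1529, -0.0643), radius l
arm 3 at φ=240.0°: e+L cos θ3 = 0.1996;  S3 = (-0.0998, -0.1729, 0.0087)
eliminate P² terms by subtracting sphere 1 from 2 and 3
[-0.5052 0.3059 0.0247]·P = 0.0025;  [-0.5282 -0.3458 0.1707]·P = 0.0071
det = 0.3362;  x = -0.0090+0.1806z,  y = -0.0067+0.2177z
sphere 1 gives Az²+Bz+C=0 with A=1.0800, B=0.0877, C=-0.1666;  B²−4AC=0.7273;  roots -0.4354, 0.3542;  negative root z = -0.4354
x = -0.0876, y = -0.1015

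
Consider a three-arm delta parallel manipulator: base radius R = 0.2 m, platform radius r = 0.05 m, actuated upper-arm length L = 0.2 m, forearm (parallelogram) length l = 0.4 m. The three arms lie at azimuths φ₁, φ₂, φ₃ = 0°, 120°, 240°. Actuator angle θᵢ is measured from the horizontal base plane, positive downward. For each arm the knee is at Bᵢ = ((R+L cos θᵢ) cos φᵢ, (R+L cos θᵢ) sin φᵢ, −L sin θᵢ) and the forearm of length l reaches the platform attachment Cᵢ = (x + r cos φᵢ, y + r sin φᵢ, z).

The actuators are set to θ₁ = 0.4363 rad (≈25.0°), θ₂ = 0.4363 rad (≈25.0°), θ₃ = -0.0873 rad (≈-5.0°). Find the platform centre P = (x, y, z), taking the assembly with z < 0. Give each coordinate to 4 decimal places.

(-0.0278, -0.0481, -0.2541)

arm 1 at φ=0.0°: (R−r)+L cos θ1 = 0.3313;  centre 1 = (0.3313, 0.0000, -0.0845)
centre 2 = (0.3313·cos120.0°, 0.3313·sin120.0°, -0.0845) = (-0.1656, 0.2869, -0.0845)
φ3=240.0°: virtual centre (-0.1746, -0.3024, 0.0174), radius l
subtract pairs → two planes through P
plane₁₂: -0.9938x+0.5738y+0.0000z = 0.0000
Cramer: x(z) = -0.0026+0.0990z;  y(z) = -0.0045+0.1715z
into |P−centre ₁|² = l²: 1.0392z² + 0.1014z + -0.0414 = 0;  Δ = 0.1822;  z = -0.2541 or 0.1566 → z<0 root = -0.2541
x = -0.0278, y = -0.0481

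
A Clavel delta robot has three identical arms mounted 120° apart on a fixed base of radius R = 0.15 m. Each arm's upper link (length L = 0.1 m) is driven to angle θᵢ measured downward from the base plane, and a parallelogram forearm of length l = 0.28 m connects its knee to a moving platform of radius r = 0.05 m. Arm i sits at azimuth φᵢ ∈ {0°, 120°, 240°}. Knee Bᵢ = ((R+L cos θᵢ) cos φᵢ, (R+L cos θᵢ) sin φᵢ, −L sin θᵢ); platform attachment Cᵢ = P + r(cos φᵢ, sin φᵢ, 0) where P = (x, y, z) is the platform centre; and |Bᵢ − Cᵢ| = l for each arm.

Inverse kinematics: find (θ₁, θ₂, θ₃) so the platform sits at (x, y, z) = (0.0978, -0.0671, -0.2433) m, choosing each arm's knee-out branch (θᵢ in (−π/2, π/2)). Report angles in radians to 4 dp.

θ₁ = -0.0876, θ₂ = 1.3086, θ₃ = 0.6105

arm 1 (φ=0.0°): x'=0.0978, y'=-0.0671
  A cos θ + B sin θ = C:  0.0022·cos θ + -0.2433·sin θ = 0.0235
  θ1 = atan2(B,A) + arccos(C/0.2433) = -0.0876
φ2=120.0° → target in arm frame (-0.1070, -0.0511)
  A cos θ + B sin θ = C:  0.2070·cos θ + -0.2433·sin θ = -0.1813
  √(A²+B²)=0.3194;  θ2 = -0.8658+2.1744 ≈ 1.3086
rotate P by −φ3: (0.0092, 0.1182, -0.2433)
  e−x'=0.0908;  (l²−L²−(e−x')²−y'²−z²)/2L = -0.0651
  θ3 = atan2(B,A) + arccos(C/0.2597) = 0.6105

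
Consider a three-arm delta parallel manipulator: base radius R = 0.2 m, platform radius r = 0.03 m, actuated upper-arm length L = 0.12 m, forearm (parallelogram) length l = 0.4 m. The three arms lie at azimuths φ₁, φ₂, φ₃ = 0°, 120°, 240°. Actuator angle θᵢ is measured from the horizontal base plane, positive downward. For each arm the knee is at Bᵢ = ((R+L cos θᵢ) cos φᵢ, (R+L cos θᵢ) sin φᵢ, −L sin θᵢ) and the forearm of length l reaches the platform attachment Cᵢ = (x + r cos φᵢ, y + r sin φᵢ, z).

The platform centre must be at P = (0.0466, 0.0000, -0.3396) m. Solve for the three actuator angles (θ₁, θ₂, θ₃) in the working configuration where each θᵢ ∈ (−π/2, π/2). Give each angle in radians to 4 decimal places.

θ₁ = 0.1742, θ₂ = 0.6106, θ₃ = 0.6106

rotate P by −φ1: (0.0466, 0.0000, -0.3396)
  e−x'=0.1234;  (l²−L²−(e−x')²−y'²−z²)/2L = 0.0627
  γ=atan2(-0.3396,0.1234)=-1.2223;  ψ=arccos(0.1735)=1.3964;  θ1=γ+ψ≈0.1742
arm 2 (φ=120.0°): x'=-0.0233, y'=-0.0404
  A=0.1933, B=-0.3396, C=(l²−L²−A²−y'²−z²)/(2L)=-0.0363
  γ=atan2(-0.3396,0.1933)=-1.0533;  ψ=arccos(-0.0930)=1.6639;  θ2=γ+ψ≈0.6106
rotate P by −φ3: (-0.0233, 0.0404, -0.3396)
  A cos θ + B sin θ = C:  0.1933·cos θ + -0.3396·sin θ = -0.0363
  γ=atan2(-0.3396,0.1933)=-1.0533;  ψ=arccos(-0.0930)=1.6639;  θ3=γ+ψ≈0.6106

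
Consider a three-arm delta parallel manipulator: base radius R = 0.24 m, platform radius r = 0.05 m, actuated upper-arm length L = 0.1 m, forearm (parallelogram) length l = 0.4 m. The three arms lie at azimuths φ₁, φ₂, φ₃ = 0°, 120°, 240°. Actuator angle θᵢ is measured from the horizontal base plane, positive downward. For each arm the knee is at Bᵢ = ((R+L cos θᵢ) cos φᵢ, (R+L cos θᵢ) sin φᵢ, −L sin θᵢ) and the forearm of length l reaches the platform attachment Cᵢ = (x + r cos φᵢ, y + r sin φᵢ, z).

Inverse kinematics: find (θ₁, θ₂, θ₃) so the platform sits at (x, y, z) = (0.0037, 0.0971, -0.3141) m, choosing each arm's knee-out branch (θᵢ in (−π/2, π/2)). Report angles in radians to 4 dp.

rotate P by −φ1: (0.0037, 0.0971, -0.3141)
  A cos θ + B sin θ = C:  0.1863·cos θ + -0.3141·sin θ = 0.0360
  θ1 = atan2(B,A) + arccos(C/0.3652) = 0.4365
rotate P by −φ2: (0.0822, -0.0518, -0.3141)
  A cos θ + B sin θ = C:  0.1078·cos θ + -0.3141·sin θ = 0.1853
  γ=atan2(-0.3141,0.1078)=-1.2403;  ψ=arccos(0.5579)=0.9790;  θ2=γ+ψ≈-0.2613
arm 3 (φ=240.0°): x'=-0.0859, y'=-0.0453
  A=0.2759, B=-0.3141, C=(l²−L²−A²−y'²−z²)/(2L)=-0.1343
  γ=atan2(-0.3141,0.2759)=-0.8500;  ψ=arccos(-0.3212)=1.8978;  θ3=γ+ψ≈1.0478

θ₁ = 0.4365, θ₂ = -0.2613, θ₃ = 1.0478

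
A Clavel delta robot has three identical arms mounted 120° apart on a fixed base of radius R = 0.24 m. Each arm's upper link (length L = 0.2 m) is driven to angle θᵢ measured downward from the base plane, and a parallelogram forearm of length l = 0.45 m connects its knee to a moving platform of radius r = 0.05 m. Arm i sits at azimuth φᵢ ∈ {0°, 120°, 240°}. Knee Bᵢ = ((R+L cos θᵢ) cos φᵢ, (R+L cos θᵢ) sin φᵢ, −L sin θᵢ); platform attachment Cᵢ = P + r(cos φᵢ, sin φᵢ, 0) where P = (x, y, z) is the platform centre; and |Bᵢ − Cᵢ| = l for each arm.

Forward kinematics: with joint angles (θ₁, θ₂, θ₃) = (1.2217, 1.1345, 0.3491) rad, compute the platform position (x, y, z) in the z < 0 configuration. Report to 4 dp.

arm 1 at φ=0.0°: ρ1 = 0.2584;  centre 1 = (0.2584, 0.0000, -0.1879)
φ2=120.0°: virtual centre (-0.1373, 0.2377, -0.1813), radius l
centre 3 = (0.3779·cos240.0°, 0.3779·sin240.0°, -0.0684) = (-0.1890, -0.3273, -0.0684)
|centre ₂|²−|centre ₁|² = 0.0061;  |centre ₃|²−|centre ₁|² = 0.0454
[-0.7913 0.4755 0.0133]·P = 0.0061;  [-0.8948 -0.6546 0.2391]·P = 0.0454
Cramer: x(z) = -0.0271+0.1297z;  y(z) = -0.0323+0.1879z
sphere 1 gives Az²+Bz+C=0 with A=1.0521, B=0.2896, C=-0.0846;  B²−4AC=0.4399;  roots -0.4529, 0.1776;  negative root z = -0.4529
x = -0.0859, y = -0.1174

(-0.0859, -0.1174, -0.4529)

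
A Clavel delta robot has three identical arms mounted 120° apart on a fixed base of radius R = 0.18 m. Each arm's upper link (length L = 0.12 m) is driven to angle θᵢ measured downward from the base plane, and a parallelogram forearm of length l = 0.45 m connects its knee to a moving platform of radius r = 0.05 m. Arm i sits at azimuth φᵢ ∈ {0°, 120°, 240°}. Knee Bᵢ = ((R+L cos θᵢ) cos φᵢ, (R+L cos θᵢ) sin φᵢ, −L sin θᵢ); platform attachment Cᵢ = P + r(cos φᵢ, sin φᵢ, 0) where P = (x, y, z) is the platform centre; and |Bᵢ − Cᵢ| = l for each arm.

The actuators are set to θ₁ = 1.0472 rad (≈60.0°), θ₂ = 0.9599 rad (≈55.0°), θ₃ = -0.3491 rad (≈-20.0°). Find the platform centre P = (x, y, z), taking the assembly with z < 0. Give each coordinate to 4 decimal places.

φ1=0.0°: virtual centre (0.1900, 0.0000, -0.1039), radius l
arm 2 at φ=120.0°: e+L cos θ2 = 0.1988;  O2 = (-0.0994, 0.1722, -0.0983)
arm 3 at φ=240.0°: e+L cos θ3 = 0.2428;  O3 = (-0.1214, -0.2102, 0.0410)
subtract pairs → two planes through P
[-0.5788 0.3444 0.0113]·P = 0.0023;  [-0.6228 -0.4205 0.2899]·P = 0.0137
det = 0.4579;  x = -0.0124+0.2284z,  y = -0.0142+0.3512z
sphere 1 gives Az²+Bz+C=0 with A=1.1755, B=0.1054, C=-0.1505;  B²−4AC=0.7189;  roots -0.4055, 0.3158;  negative root z = -0.4055
x = -0.1050, y = -0.1566

(-0.1050, -0.1566, -0.4055)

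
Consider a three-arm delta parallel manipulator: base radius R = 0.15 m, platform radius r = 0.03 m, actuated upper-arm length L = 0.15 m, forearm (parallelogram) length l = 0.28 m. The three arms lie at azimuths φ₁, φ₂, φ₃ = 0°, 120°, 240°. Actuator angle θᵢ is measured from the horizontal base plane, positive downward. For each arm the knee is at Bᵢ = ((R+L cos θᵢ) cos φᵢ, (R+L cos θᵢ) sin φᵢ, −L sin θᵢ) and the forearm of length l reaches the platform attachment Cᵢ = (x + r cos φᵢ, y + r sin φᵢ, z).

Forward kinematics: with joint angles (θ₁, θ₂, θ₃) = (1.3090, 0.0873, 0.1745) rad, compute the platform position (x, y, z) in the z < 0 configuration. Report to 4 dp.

arm 1 at φ=0.0°: e+L cos θ1 = 0.1588;  centre 1 = (0.1588, 0.0000, -0.1449)
centre 2 = (0.2694·cos120.0°, 0.2694·sin120.0°, -0.0131) = (-0.1347, 0.2333, -0.0131)
centre 3 = (0.2677·cos240.0°, 0.2677·sin240.0°, -0.0260) = (-0.1339, -0.2319, -0.0260)
subtract pairs → two planes through P
[-0.5871 0.4667 0.2636]·P = 0.0265;  [-0.5854 -0.4637 0.2377]·P = 0.0261
Cramer: x(z) = -0.0449+0.4275z;  y(z) = 0.0004-0.0271z
sphere 1 gives Az²+Bz+C=0 with A=1.1835, B=0.1155, C=-0.0159;  B²−4AC=0.0886;  roots -0.1746, 0.0769;  negative root z = -0.1746
x = -0.1196, y = 0.0051

(-0.1196, 0.0051, -0.1746)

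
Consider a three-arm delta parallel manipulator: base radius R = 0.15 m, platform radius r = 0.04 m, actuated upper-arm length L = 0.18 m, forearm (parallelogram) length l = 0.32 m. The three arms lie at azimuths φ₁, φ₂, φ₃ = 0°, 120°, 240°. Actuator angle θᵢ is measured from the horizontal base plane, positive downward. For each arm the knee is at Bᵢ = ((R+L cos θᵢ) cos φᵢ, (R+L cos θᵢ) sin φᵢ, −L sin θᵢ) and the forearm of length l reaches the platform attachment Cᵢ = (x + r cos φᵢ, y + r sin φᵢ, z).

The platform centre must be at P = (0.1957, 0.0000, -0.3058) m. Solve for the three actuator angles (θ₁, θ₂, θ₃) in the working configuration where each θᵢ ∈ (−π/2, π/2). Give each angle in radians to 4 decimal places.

arm 1 (φ=0.0°): x'=0.1957, y'=0.0000
  A=-0.0857, B=-0.3058, C=(l²−L²−A²−y'²−z²)/(2L)=-0.0857
  √(A²+B²)=0.3176;  θ1 = -1.8440+1.8441 ≈ 0.0001
φ2=120.0° → target in arm frame (-0.0978, -0.1695)
  A=0.2078, B=-0.3058, C=(l²−L²−A²−y'²−z²)/(2L)=-0.2651
  √(A²+B²)=0.3698;  θ2 = -0.9738+2.3703 ≈ 1.3964
φ3=240.0° → target in arm frame (-0.0979, 0.1695)
  A cos θ + B sin θ = C:  0.2079·cos θ + -0.3058·sin θ = -0.2651
  √(A²+B²)=0.3698;  θ3 = -0.9738+2.3703 ≈ 1.3964

θ₁ = 0.0001, θ₂ = 1.3964, θ₃ = 1.3964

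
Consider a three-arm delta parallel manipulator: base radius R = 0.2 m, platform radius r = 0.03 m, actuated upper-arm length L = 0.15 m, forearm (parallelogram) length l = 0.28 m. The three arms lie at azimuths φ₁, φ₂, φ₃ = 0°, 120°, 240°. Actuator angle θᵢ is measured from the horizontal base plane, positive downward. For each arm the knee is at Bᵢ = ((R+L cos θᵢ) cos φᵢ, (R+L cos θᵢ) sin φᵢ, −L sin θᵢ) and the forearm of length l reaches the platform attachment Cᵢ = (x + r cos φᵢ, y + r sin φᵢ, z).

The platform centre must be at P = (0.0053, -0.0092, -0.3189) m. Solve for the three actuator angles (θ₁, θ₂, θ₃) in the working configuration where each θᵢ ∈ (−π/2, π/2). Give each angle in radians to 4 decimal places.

rotate P by −φ1: (0.0053, -0.0092, -0.3189)
  A=0.1647, B=-0.3189, C=(l²−L²−A²−y'²−z²)/(2L)=-0.2434
  √(A²+B²)=0.3589;  θ1 = -1.0941+2.3159 ≈ 1.2218
φ2=120.0° → target in arm frame (-0.0106, 0.0000)
  A cos θ + B sin θ = C:  0.1806·cos θ + -0.3189·sin θ = -0.2614
  θ2 = atan2(B,A) + arccos(C/0.3665) = 1.3094
arm 3 (φ=240.0°): x'=0.0053, y'=0.0092
  e−x'=0.1647;  (l²−L²−(e−x')²−y'²−z²)/2L = -0.2433
  √(A²+B²)=0.3589;  θ3 = -1.0941+2.3158 ≈ 1.2217

θ₁ = 1.2218, θ₂ = 1.3094, θ₃ = 1.2217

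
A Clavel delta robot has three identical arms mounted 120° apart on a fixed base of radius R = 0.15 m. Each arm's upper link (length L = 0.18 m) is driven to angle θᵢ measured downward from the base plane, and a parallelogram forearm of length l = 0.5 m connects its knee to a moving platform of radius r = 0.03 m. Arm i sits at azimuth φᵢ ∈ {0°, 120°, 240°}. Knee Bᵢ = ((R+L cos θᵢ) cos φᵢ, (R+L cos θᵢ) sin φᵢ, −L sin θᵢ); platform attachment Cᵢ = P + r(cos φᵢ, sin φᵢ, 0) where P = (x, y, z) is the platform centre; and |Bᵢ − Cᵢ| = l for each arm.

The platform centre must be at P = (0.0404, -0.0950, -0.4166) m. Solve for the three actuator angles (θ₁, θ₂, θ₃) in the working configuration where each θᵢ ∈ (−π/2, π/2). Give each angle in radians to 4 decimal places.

θ₁ = -0.0002, θ₂ = 0.5235, θ₃ = -0.0875

φ1=0.0° → target in arm frame (0.0404, -0.0950)
  A=0.0796, B=-0.4166, C=(l²−L²−A²−y'²−z²)/(2L)=0.0797
  √(A²+B²)=0.4241;  θ1 = -1.3820+1.3818 ≈ -0.0002
rotate P by −φ2: (-0.1025, 0.0125, -0.4166)
  A=0.2225, B=-0.4166, C=(l²−L²−A²−y'²−z²)/(2L)=-0.0156
  θ2 = atan2(B,A) + arccos(C/0.4723) = 0.5235
φ3=240.0° → target in arm frame (0.0621, 0.0825)
  A=0.0579, B=-0.4166, C=(l²−L²−A²−y'²−z²)/(2L)=0.0941
  θ3 = atan2(B,A) + arccos(C/0.4206) = -0.0875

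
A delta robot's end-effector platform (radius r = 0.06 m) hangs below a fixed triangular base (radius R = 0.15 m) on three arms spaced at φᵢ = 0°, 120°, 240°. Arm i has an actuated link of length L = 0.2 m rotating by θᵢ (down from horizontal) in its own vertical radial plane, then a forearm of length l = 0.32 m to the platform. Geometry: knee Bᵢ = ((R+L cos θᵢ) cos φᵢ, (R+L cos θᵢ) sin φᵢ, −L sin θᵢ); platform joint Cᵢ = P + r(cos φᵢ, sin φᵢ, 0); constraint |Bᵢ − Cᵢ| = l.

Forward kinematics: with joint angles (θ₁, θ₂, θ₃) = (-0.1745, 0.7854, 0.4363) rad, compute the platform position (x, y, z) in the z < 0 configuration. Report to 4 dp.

(0.0846, -0.0396, -0.2100)

centre 1 = (0.2870·cos0.0°, 0.2870·sin0.0°, 0.0347) = (0.2870, 0.0000, 0.0347)
arm 2 at φ=120.0°: ρ2 = 0.2314;  centre 2 = (-0.1157, 0.2004, -0.1414)
centre 3 = (0.2713·cos240.0°, 0.2713·sin240.0°, -0.0845) = (-0.1356, -0.2349, -0.0845)
subtract pairs → two planes through P
[-0.8053 0.4008 -0.3523]·P = -0.0100;  [-0.8452 -0.4698 -0.2385]·P = -0.0028
det = 0.7172;  x = 0.0081+-0.3641z,  y = -0.0086+0.1474z
into |P−centre ₁|² = l²: 1.1543z² + 0.1311z + -0.0234 = 0;  Δ = 0.1251;  z = -0.2100 or 0.0964 → z<0 root = -0.2100
x = 0.0846, y = -0.0396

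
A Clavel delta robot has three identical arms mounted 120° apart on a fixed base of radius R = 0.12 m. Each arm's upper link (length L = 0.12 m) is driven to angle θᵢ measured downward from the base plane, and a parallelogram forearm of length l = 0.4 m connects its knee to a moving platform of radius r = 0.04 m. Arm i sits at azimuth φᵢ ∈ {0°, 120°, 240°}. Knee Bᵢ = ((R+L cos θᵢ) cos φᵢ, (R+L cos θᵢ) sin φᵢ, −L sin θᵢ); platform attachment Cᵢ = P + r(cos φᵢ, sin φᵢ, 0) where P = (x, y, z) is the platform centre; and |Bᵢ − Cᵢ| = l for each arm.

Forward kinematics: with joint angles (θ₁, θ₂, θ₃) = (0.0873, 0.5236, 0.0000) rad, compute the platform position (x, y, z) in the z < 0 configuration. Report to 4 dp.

(0.0278, -0.0704, -0.3648)

φ1=0.0°: virtual centre (0.1995, 0.0000, -0.0105), radius l
φ2=120.0°: virtual centre (-0.0920, 0.1593, -0.0600), radius l
S3 = (0.2000·cos240.0°, 0.2000·sin240.0°, 0.0000) = (-0.1000, -0.1732, 0.0000)
subtract pairs → two planes through P
[-0.5830 0.3186 -0.0991]·P = -0.0025;  [-0.5991 -0.3464 0.0209]·P = 0.0001
det = 0.3928;  x = 0.0021+-0.0704z,  y = -0.0039+0.1822z
sphere 1 gives Az²+Bz+C=0 with A=1.0381, B=0.0473, C=-0.1209;  B²−4AC=0.5043;  roots -0.3648, 0.3193;  negative root z = -0.3648
x = 0.0278, y = -0.0704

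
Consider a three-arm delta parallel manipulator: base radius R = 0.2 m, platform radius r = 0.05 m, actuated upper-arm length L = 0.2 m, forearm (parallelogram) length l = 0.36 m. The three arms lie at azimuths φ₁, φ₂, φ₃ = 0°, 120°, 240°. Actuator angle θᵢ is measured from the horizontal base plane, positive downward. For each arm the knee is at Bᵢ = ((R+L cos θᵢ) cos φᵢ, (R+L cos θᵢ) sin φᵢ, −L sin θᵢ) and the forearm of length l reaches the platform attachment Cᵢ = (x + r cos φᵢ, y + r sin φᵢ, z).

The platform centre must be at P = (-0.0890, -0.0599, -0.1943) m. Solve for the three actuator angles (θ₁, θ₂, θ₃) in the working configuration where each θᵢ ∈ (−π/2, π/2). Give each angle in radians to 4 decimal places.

θ₁ = 0.9602, θ₂ = 0.5239, θ₃ = -0.3493

arm 1 (φ=0.0°): x'=-0.0890, y'=-0.0599
  A=0.2390, B=-0.1943, C=(l²−L²−A²−y'²−z²)/(2L)=-0.0222
  √(A²+B²)=0.3080;  θ1 = -0.6826+1.6428 ≈ 0.9602
rotate P by −φ2: (-0.0074, 0.1070, -0.1943)
  e−x'=0.1574;  (l²−L²−(e−x')²−y'²−z²)/2L = 0.0391
  γ=atan2(-0.1943,0.1574)=-0.8900;  ψ=arccos(0.1562)=1.4139;  θ2=γ+ψ≈0.5239
φ3=240.0° → target in arm frame (0.0964, -0.0471)
  A=0.0536, B=-0.1943, C=(l²−L²−A²−y'²−z²)/(2L)=0.1169
  θ3 = atan2(B,A) + arccos(C/0.2016) = -0.3493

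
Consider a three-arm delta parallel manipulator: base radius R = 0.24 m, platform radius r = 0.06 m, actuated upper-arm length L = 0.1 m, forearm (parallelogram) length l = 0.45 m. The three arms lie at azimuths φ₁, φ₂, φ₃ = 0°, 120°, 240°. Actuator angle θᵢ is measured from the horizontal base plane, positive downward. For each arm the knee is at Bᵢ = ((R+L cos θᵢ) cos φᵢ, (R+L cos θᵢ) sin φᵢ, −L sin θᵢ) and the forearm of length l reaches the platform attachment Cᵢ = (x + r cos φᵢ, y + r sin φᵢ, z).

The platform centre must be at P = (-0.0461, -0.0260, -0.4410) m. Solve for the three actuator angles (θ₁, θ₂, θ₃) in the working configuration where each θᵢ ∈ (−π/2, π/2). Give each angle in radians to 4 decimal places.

θ₁ = 1.0473, θ₂ = 0.7854, θ₃ = 0.5232

φ1=0.0° → target in arm frame (-0.0461, -0.0260)
  A cos θ + B sin θ = C:  0.2261·cos θ + -0.4410·sin θ = -0.2689
  γ=atan2(-0.4410,0.2261)=-1.0970;  ψ=arccos(-0.5426)=2.1443;  θ1=γ+ψ≈1.0473
rotate P by −φ2: (0.0005, 0.0529, -0.4410)
  A=0.1795, B=-0.4410, C=(l²−L²−A²−y'²−z²)/(2L)=-0.1850
  γ=atan2(-0.4410,0.1795)=-1.1843;  ψ=arccos(-0.3885)=1.9698;  θ2=γ+ψ≈0.7854
φ3=240.0° → target in arm frame (0.0456, -0.0269)
  A cos θ + B sin θ = C:  0.1344·cos θ + -0.4410·sin θ = -0.1039
  √(A²+B²)=0.4610;  θ3 = -1.2749+1.7981 ≈ 0.5232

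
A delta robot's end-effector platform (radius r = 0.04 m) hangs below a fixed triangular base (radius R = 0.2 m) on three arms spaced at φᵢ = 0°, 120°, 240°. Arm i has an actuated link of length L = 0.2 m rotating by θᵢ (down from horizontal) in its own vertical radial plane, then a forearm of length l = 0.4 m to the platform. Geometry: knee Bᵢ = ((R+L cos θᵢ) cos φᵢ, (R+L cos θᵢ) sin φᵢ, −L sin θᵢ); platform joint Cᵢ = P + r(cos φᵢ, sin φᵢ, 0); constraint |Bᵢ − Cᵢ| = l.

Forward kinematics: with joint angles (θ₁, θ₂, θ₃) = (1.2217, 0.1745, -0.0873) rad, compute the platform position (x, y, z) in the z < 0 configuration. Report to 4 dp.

φ1=0.0°: virtual centre (0.2284, 0.0000, -0.1879), radius l
φ2=120.0°: virtual centre (-0.1785, 0.3091, -0.0347), radius l
φ3=240.0°: virtual centre (-0.1796, -0.3111, 0.0174), radius l
|O₂|²−|O₁|² = 0.0411;  |O₃|²−|O₁|² = 0.0419
linear system: -0.8138x+0.6183y = 0.0411−0.3064z; -0.8161x+-0.6222y = 0.0419−0.4107z
Cramer: x(z) = -0.0509+0.4398z;  y(z) = -0.0005+0.0833z
sphere 1 gives Az²+Bz+C=0 with A=1.2004, B=0.1301, C=-0.0467;  B²−4AC=0.2409;  roots -0.2586, 0.1503;  negative root z = -0.2586
x = -0.1647, y = -0.0220

(-0.1647, -0.0220, -0.2586)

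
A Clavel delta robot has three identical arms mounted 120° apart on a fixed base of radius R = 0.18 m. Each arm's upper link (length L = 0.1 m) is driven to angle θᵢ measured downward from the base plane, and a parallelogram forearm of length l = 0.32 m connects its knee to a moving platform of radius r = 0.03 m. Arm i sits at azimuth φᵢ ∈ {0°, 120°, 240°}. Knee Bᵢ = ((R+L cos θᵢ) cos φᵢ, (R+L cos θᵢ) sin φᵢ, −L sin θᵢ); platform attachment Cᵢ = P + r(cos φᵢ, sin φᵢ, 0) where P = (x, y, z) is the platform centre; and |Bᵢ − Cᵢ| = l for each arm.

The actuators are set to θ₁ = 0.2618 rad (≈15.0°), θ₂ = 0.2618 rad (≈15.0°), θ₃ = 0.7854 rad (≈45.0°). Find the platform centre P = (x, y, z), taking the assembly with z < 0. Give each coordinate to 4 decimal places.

S1 = (0.2466·cos0.0°, 0.2466·sin0.0°, -0.0259) = (0.2466, 0.0000, -0.0259)
S2 = (0.2466·cos120.0°, 0.2466·sin120.0°, -0.0259) = (-0.1233, 0.2136, -0.0259)
φ3=240.0°: virtual centre (-0.1104, -0.1911, -0.0707), radius l
eliminate P² terms by subtracting sphere 1 from 2 and 3
linear system: -0.7398x+0.4271y = 0.0000−0.0000z; -0.7139x+-0.3823y = -0.0078−-0.0897z
Cramer: x(z) = 0.0056-0.0652z;  y(z) = 0.0098-0.1129z
sphere 1 gives Az²+Bz+C=0 with A=1.0170, B=0.0810, C=-0.0436;  B²−4AC=0.1838;  roots -0.2506, 0.1710;  negative root z = -0.2506
x = 0.0220, y = 0.0381

(0.0220, 0.0381, -0.2506)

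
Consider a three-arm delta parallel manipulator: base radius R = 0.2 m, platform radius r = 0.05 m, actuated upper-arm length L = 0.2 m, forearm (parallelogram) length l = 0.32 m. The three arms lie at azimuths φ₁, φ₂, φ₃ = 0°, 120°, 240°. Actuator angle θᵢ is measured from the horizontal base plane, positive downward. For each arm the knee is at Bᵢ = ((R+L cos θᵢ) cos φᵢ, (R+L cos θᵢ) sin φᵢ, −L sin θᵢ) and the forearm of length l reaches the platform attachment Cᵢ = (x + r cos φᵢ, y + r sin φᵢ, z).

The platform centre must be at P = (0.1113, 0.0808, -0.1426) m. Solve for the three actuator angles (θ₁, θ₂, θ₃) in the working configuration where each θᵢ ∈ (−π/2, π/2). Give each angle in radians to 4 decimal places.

arm 1 (φ=0.0°): x'=0.1113, y'=0.0808
  A=0.0387, B=-0.1426, C=(l²−L²−A²−y'²−z²)/(2L)=0.0851
  √(A²+B²)=0.1478;  θ1 = -1.3058+0.9571 ≈ -0.3487
arm 2 (φ=120.0°): x'=0.0143, y'=-0.1368
  e−x'=0.1357;  (l²−L²−(e−x')²−y'²−z²)/2L = 0.0124
  θ2 = atan2(B,A) + arccos(C/0.1968) = 0.6977
φ3=240.0° → target in arm frame (-0.1256, 0.0560)
  e−x'=0.2756;  (l²−L²−(e−x')²−y'²−z²)/2L = -0.0926
  θ3 = atan2(B,A) + arccos(C/0.3103) = 1.3963

θ₁ = -0.3487, θ₂ = 0.6977, θ₃ = 1.3963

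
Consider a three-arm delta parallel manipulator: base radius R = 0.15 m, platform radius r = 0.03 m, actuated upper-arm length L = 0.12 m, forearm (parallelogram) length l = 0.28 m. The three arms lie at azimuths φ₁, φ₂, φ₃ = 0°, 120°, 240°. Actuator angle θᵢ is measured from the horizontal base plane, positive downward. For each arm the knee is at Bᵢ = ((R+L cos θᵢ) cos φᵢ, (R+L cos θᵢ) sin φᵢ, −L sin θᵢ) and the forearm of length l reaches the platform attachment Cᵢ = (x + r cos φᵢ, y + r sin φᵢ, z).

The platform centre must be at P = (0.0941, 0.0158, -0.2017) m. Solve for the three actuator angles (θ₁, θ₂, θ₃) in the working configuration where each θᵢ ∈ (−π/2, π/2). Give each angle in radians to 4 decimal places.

θ₁ = -0.3490, θ₂ = 0.7853, θ₃ = 0.9598

rotate P by −φ1: (0.0941, 0.0158, -0.2017)
  A cos θ + B sin θ = C:  0.0259·cos θ + -0.2017·sin θ = 0.0933
  γ=atan2(-0.2017,0.0259)=-1.4431;  ψ=arccos(0.4589)=1.0940;  θ1=γ+ψ≈-0.3490
φ2=120.0° → target in arm frame (-0.0334, -0.0894)
  A=0.1534, B=-0.2017, C=(l²−L²−A²−y'²−z²)/(2L)=-0.0341
  θ2 = atan2(B,A) + arccos(C/0.2534) = 0.7853
arm 3 (φ=240.0°): x'=-0.0607, y'=0.0736
  A cos θ + B sin θ = C:  0.1807·cos θ + -0.2017·sin θ = -0.0615
  θ3 = atan2(B,A) + arccos(C/0.2708) = 0.9598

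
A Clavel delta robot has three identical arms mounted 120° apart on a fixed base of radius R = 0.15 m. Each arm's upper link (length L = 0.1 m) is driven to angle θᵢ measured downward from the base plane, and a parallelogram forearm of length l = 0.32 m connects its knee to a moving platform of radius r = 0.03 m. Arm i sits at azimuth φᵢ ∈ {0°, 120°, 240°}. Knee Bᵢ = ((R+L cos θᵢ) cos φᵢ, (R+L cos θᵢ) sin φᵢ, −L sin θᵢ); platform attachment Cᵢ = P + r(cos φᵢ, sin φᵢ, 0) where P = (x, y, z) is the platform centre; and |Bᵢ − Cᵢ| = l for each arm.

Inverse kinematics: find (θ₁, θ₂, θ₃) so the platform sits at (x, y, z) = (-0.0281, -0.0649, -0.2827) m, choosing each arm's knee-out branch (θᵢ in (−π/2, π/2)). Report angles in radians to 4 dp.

arm 1 (φ=0.0°): x'=-0.0281, y'=-0.0649
  A cos θ + B sin θ = C:  0.1481·cos θ + -0.2827·sin θ = -0.0683
  θ1 = atan2(B,A) + arccos(C/0.3191) = 0.6983
φ2=120.0° → target in arm frame (-0.0422, 0.0568)
  e−x'=0.1622;  (l²−L²−(e−x')²−y'²−z²)/2L = -0.0852
  θ2 = atan2(B,A) + arccos(C/0.3259) = 0.7852
rotate P by −φ3: (0.0703, 0.0081, -0.2827)
  A=0.0497, B=-0.2827, C=(l²−L²−A²−y'²−z²)/(2L)=0.0497
  γ=atan2(-0.2827,0.0497)=-1.3966;  ψ=arccos(0.1731)=1.3968;  θ3=γ+ψ≈0.0002

θ₁ = 0.6983, θ₂ = 0.7852, θ₃ = 0.0002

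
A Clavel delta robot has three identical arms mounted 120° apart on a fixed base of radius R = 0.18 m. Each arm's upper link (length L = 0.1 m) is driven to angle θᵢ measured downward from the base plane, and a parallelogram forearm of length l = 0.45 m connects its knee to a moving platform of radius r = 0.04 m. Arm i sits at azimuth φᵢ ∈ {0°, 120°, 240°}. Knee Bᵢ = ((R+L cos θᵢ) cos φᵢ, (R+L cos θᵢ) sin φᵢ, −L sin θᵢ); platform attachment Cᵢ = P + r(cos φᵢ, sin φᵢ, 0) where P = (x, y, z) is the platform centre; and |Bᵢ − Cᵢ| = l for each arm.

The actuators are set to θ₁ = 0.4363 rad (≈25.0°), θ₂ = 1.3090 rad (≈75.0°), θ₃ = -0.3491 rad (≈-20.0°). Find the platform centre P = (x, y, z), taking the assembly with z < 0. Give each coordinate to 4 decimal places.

(0.0157, -0.1783, -0.3951)

O1 = (0.2306·cos0.0°, 0.2306·sin0.0°, -0.0423) = (0.2306, 0.0000, -0.0423)
O2 = (0.1659·cos120.0°, 0.1659·sin120.0°, -0.0966) = (-0.0829, 0.1437, -0.0966)
arm 3 at φ=240.0°: (R−r)+L cos θ3 = 0.2340;  O3 = (-0.1170, -0.2026, 0.0342)
subtract pairs → two planes through P
plane₁₂: -0.6271x+0.2873y+-0.1087z = -0.0181
det = 0.4539;  x = 0.0156+-0.0002z,  y = -0.0291+0.3777z
sphere 1 gives Az²+Bz+C=0 with A=1.1427, B=0.0627, C=-0.1536;  B²−4AC=0.7061;  roots -0.3951, 0.3403;  negative root z = -0.3951
x = 0.0157, y = -0.1783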